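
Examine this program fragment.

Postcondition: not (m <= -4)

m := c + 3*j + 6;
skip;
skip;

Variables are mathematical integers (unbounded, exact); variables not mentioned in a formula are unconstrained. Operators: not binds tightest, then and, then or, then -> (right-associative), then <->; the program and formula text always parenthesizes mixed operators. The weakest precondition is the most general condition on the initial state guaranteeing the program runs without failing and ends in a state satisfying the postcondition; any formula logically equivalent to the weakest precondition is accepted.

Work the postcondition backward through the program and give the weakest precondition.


Working backward. After the program, not (m <= -4) must hold.
Before skip: not (m <= -4)
Before skip: not (m <= -4)
Before m := c + 3*j + 6: not (c + 3*j <= -10)
Answer: WP = not (c + 3*j <= -10)


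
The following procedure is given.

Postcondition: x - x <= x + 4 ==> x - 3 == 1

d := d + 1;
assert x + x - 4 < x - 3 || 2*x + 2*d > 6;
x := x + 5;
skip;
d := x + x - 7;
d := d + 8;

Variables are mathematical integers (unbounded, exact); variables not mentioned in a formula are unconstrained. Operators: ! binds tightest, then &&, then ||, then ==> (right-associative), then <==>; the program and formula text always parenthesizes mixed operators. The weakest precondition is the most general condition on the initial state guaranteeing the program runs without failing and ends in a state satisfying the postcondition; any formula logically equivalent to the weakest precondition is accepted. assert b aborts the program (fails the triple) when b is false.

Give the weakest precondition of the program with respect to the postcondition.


Working backward. After the program, the postcondition x - x <= x + 4 ==> x - 3 == 1 must hold; in canonical form it is x >= -4 ==> x == 4.
Before d := d + 8: x >= -4 ==> x == 4
Before d := x + x - 7: x >= -4 ==> x == 4
Before skip: x >= -4 ==> x == 4
Before x := x + 5: x >= -9 ==> x == -1
Before assert x + x - 4 < x - 3 || 2*x + 2*d > 6: (x < 1 || 2*d + 2*x > 6) && (x >= -9 ==> x == -1)
Before d := d + 1: (x < 1 || 2*d + 2*x > 4) && (x >= -9 ==> x == -1)
Answer: WP = (x < 1 || 2*d + 2*x > 4) && (x >= -9 ==> x == -1)


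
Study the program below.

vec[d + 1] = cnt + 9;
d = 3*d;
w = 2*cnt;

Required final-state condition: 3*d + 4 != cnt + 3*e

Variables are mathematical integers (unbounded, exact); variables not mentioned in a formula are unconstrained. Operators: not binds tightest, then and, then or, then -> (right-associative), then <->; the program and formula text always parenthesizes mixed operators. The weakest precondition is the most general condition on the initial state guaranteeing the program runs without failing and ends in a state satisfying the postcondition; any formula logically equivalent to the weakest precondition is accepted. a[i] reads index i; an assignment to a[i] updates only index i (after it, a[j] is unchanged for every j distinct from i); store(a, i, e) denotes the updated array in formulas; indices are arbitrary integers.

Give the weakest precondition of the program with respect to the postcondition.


Working backward. After the program, the postcondition 3*d + 4 != cnt + 3*e must hold; in canonical form it is 3*d != cnt + 3*e - 4.
Before w := 2*cnt: 3*d != cnt + 3*e - 4
Before d := 3*d: 9*d != cnt + 3*e - 4
Before vec[d + 1] := cnt + 9: 9*d != cnt + 3*e - 4
Answer: WP = 9*d != cnt + 3*e - 4


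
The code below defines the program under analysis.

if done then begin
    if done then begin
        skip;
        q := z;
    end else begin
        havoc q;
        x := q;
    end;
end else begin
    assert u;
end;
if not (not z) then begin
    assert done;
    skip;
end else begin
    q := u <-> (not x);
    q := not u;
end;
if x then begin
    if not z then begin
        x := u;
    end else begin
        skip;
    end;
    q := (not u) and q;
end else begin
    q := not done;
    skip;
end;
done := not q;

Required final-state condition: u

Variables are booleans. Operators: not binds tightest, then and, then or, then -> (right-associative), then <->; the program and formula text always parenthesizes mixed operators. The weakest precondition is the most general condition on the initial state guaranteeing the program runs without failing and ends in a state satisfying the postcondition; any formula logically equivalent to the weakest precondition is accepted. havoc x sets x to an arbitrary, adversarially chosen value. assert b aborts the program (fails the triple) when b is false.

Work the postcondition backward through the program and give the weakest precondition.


Working backward. After the program, u must hold.
Before done := not q: u
Then branch requires ((not z) -> u) and (z -> u); else branch requires u.
Before the if: (x -> (((not z) -> u) and (z -> u))) and ((not x) -> u)
Then branch requires done and (x -> (((not z) -> u) and (z -> u))) and ((not x) -> u); else branch requires (x -> (((not z) -> u) and (z -> u))) and ((not x) -> u).
Before the if: (z -> (done and (x -> (((not z) -> u) and (z -> u))) and ((not x) -> u))) and ((not z) -> ((x -> (((not z) -> u) and (z -> u))) and ((not x) -> u)))
Then branch requires (done -> ((z -> (done and (x -> (((not z) -> u) and (z -> u))) and ((not x) -> u))) and ((not z) -> ((x -> (((not z) -> u) and (z -> u))) and ((not x) -> u))))) and ((not done) -> ((z -> (done and ((not z) -> u) and (z -> u))) and ((not z) -> (((not z) -> u) and (z -> u))) and (z -> (done and u)) and ((not z) -> u))); else branch requires u and (z -> (done and (x -> (((not z) -> u) and (z -> u))) and ((not x) -> u))) and ((not z) -> ((x -> (((not z) -> u) and (z -> u))) and ((not x) -> u))).
Before the if: (done -> ((done -> ((z -> (done and (x -> (((not z) -> u) and (z -> u))) and ((not x) -> u))) and ((not z) -> ((x -> (((not z) -> u) and (z -> u))) and ((not x) -> u))))) and ((not done) -> ((z -> (done and ((not z) -> u) and (z -> u))) and ((not z) -> (((not z) -> u) and (z -> u))) and (z -> (done and u)) and ((not z) -> u))))) and ((not done) -> (u and (z -> (done and (x -> (((not z) -> u) and (z -> u))) and ((not x) -> u))) and ((not z) -> ((x -> (((not z) -> u) and (z -> u))) and ((not x) -> u)))))
Answer: WP = (done -> ((done -> ((z -> (done and (x -> (((not z) -> u) and (z -> u))) and ((not x) -> u))) and ((not z) -> ((x -> (((not z) -> u) and (z -> u))) and ((not x) -> u))))) and ((not done) -> ((z -> (done and ((not z) -> u) and (z -> u))) and ((not z) -> (((not z) -> u) and (z -> u))) and (z -> (done and u)) and ((not z) -> u))))) and ((not done) -> (u and (z -> (done and (x -> (((not z) -> u) and (z -> u))) and ((not x) -> u))) and ((not z) -> ((x -> (((not z) -> u) and (z -> u))) and ((not x) -> u)))))


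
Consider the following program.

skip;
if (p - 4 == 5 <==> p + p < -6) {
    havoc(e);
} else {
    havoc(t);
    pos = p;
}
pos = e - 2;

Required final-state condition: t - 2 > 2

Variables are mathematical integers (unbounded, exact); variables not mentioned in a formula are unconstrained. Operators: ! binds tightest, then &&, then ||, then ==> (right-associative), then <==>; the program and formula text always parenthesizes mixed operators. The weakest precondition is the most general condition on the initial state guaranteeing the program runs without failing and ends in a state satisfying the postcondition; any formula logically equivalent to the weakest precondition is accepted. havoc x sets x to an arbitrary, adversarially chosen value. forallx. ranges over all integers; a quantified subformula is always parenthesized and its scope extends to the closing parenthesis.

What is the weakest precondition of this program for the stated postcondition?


Working backward. After the program, the postcondition t - 2 > 2 must hold; in canonical form it is t > 4.
Before pos := e - 2: t > 4
Then branch requires t > 4; else branch requires forall t_1. t_1 > 4.
Before the if: ((p == 9 <==> 2*p < -6) ==> t > 4) && ((!(p == 9 <==> 2*p < -6)) ==> (forall t_1. t_1 > 4))
Before skip: ((p == 9 <==> 2*p < -6) ==> t > 4) && ((!(p == 9 <==> 2*p < -6)) ==> (forall t_1. t_1 > 4))
Answer: WP = ((p == 9 <==> 2*p < -6) ==> t > 4) && ((!(p == 9 <==> 2*p < -6)) ==> (forall t_1. t_1 > 4))


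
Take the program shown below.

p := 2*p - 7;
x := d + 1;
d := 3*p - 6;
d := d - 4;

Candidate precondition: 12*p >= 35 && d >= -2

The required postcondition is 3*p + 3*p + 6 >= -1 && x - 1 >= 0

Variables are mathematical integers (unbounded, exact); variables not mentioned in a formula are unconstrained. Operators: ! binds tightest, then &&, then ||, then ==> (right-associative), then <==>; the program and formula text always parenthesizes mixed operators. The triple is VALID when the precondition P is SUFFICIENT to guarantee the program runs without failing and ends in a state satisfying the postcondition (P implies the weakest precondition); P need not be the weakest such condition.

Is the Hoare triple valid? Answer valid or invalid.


Working backward. After the program, the postcondition 3*p + 3*p + 6 >= -1 && x - 1 >= 0 must hold; in canonical form it is 6*p >= -7 && x >= 1.
Before d := d - 4: 6*p >= -7 && x >= 1
Before d := 3*p - 6: 6*p >= -7 && x >= 1
Before x := d + 1: 6*p >= -7 && d >= 0
Before p := 2*p - 7: 12*p >= 35 && d >= 0
The weakest precondition is 12*p >= 35 && d >= 0.
Check whether 12*p >= 35 && d >= -2 implies it.
Countermodel: at the initial state d = -2, p = 3, the precondition holds but the weakest precondition fails.
Answer: invalid


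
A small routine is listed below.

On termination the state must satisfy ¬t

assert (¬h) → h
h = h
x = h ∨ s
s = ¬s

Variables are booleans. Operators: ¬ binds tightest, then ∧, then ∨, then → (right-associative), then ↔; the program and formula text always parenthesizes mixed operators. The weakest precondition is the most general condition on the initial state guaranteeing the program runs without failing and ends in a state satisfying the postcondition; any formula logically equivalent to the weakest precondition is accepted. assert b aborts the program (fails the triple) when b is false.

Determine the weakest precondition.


Working backward. After the program, ¬t must hold.
Before s := ¬s: ¬t
Before x := h ∨ s: ¬t
Before h := h: ¬t
Before assert (¬h) → h: ((¬h) → h) ∧ (¬t)
Answer: WP = ((¬h) → h) ∧ (¬t)


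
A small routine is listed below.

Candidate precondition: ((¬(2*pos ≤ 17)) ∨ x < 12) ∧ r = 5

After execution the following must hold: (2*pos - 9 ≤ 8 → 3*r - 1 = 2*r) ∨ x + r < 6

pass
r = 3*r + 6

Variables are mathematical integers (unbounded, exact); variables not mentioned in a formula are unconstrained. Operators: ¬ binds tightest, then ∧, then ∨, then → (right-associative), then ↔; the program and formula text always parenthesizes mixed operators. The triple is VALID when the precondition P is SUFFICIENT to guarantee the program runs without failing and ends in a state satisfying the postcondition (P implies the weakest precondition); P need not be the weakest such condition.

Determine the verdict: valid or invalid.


Working backward. After the program, the postcondition (2*pos - 9 ≤ 8 → 3*r - 1 = 2*r) ∨ x + r < 6 must hold; in canonical form it is (2*pos ≤ 17 → r = 1) ∨ r + x < 6.
Before r := 3*r + 6: (2*pos ≤ 17 → 3*r = -5) ∨ 3*r + x < 0
Before skip: (2*pos ≤ 17 → 3*r = -5) ∨ 3*r + x < 0
The weakest precondition is (2*pos ≤ 17 → 3*r = -5) ∨ 3*r + x < 0.
Check whether ((¬(2*pos ≤ 17)) ∨ x < 12) ∧ r = 5 implies it.
Countermodel: at the initial state pos = 8, r = 5, x = -15, the precondition holds but the weakest precondition fails.
Answer: invalid


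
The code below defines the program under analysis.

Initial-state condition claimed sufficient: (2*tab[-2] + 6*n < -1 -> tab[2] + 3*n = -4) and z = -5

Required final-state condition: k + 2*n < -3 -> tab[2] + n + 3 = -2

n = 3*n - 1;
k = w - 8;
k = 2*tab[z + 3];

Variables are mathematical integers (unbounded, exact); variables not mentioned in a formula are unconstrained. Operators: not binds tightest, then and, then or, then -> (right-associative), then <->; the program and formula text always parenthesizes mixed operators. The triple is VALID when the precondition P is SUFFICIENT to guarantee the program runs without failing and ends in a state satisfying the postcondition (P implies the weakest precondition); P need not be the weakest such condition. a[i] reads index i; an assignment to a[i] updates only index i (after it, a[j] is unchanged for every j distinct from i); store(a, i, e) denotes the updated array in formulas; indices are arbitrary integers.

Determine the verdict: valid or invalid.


Working backward. After the program, the postcondition k + 2*n < -3 -> tab[2] + n + 3 = -2 must hold; in canonical form it is k + 2*n < -3 -> tab[2] + n = -5.
Before k := 2*tab[z + 3]: 2*tab[z + 3] + 2*n < -3 -> tab[2] + n = -5
Before k := w - 8: 2*tab[z + 3] + 2*n < -3 -> tab[2] + n = -5
Before n := 3*n - 1: 2*tab[z + 3] + 6*n < -1 -> tab[2] + 3*n = -4
The weakest precondition is 2*tab[z + 3] + 6*n < -1 -> tab[2] + 3*n = -4.
Check whether (2*tab[-2] + 6*n < -1 -> tab[2] + 3*n = -4) and z = -5 implies it.
Every state satisfying the precondition satisfies the weakest precondition: the implication holds.
Answer: valid


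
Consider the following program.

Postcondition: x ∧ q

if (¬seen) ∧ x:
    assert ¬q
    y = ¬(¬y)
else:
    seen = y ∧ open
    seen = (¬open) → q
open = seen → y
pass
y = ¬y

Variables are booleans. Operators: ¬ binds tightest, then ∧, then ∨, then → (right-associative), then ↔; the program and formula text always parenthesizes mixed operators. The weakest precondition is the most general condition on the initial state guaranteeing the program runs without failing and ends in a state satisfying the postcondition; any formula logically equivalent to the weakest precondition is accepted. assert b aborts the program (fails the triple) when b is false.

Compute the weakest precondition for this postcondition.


Working backward. After the program, x ∧ q must hold.
Before y := ¬y: x ∧ q
Before skip: x ∧ q
Before open := seen → y: x ∧ q
Then branch requires false; else branch requires x ∧ q.
Before the if: (¬((¬seen) ∧ x)) ∧ ((¬((¬seen) ∧ x)) → (x ∧ q))
Answer: WP = (¬((¬seen) ∧ x)) ∧ ((¬((¬seen) ∧ x)) → (x ∧ q))


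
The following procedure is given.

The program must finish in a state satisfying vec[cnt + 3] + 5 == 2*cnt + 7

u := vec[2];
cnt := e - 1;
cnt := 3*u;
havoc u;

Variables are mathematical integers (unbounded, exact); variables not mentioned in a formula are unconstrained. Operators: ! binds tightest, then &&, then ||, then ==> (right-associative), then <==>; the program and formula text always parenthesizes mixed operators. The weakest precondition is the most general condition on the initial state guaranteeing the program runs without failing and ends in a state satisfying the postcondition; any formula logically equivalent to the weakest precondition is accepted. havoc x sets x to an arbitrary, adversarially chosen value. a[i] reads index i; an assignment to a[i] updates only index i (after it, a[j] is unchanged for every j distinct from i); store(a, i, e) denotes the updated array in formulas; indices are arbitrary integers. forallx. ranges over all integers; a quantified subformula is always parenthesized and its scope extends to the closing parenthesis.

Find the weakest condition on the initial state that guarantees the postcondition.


Working backward. After the program, the postcondition vec[cnt + 3] + 5 == 2*cnt + 7 must hold; in canonical form it is vec[cnt + 3] == 2*cnt + 2.
Before havoc u: vec[cnt + 3] == 2*cnt + 2
Before cnt := 3*u: vec[3*u + 3] == 6*u + 2
Before cnt := e - 1: vec[3*u + 3] == 6*u + 2
Before u := vec[2]: vec[3*vec[2] + 3] == 6*vec[2] + 2
Answer: WP = vec[3*vec[2] + 3] == 6*vec[2] + 2


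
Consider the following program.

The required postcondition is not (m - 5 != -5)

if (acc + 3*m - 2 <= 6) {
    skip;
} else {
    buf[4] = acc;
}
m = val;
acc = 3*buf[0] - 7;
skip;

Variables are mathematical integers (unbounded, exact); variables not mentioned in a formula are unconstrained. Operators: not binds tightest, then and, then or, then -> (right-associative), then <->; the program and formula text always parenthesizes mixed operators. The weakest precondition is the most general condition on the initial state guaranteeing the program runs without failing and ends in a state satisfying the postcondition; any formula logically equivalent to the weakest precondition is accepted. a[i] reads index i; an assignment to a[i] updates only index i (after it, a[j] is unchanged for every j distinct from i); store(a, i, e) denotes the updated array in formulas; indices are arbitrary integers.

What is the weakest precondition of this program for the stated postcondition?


Working backward. After the program, the postcondition not (m - 5 != -5) must hold; in canonical form it is not (m != 0).
Before skip: not (m != 0)
Before acc := 3*buf[0] - 7: not (m != 0)
Before m := val: not (val != 0)
Then branch requires not (val != 0); else branch requires not (val != 0).
Before the if: (acc + 3*m <= 8 -> (not (val != 0))) and ((not (acc + 3*m <= 8)) -> (not (val != 0)))
Answer: WP = (acc + 3*m <= 8 -> (not (val != 0))) and ((not (acc + 3*m <= 8)) -> (not (val != 0)))


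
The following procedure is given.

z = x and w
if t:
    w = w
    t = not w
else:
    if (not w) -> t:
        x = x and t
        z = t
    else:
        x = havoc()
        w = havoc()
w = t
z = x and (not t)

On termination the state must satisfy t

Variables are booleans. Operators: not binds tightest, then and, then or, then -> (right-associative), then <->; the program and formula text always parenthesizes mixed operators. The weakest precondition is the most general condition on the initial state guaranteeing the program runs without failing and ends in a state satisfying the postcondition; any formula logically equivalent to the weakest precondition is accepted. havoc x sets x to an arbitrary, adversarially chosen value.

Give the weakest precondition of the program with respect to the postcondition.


Working backward. After the program, t must hold.
Before z := x and (not t): t
Before w := t: t
Then branch requires not w; else branch requires (((not w) -> t) -> t) and ((not ((not w) -> t)) -> t).
Before the if: (t -> (not w)) and ((not t) -> ((((not w) -> t) -> t) and ((not ((not w) -> t)) -> t)))
Before z := x and w: (t -> (not w)) and ((not t) -> ((((not w) -> t) -> t) and ((not ((not w) -> t)) -> t)))
Answer: WP = (t -> (not w)) and ((not t) -> ((((not w) -> t) -> t) and ((not ((not w) -> t)) -> t)))


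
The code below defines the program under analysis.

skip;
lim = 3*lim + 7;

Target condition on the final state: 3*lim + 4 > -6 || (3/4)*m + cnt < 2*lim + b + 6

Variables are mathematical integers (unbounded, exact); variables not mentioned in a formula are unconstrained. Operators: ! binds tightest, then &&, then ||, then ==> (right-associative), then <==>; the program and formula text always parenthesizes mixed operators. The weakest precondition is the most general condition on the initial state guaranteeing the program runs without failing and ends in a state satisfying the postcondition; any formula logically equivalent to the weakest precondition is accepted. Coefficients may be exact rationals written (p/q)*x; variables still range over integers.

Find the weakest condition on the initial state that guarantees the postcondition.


Working backward. After the program, the postcondition 3*lim + 4 > -6 || (3/4)*m + cnt < 2*lim + b + 6 must hold; in canonical form it is 3*lim > -10 || cnt + (3/4)*m < b + 2*lim + 6.
Before lim := 3*lim + 7: 9*lim > -31 || cnt + (3/4)*m < b + 6*lim + 20
Before skip: 9*lim > -31 || cnt + (3/4)*m < b + 6*lim + 20
Answer: WP = 9*lim > -31 || cnt + (3/4)*m < b + 6*lim + 20


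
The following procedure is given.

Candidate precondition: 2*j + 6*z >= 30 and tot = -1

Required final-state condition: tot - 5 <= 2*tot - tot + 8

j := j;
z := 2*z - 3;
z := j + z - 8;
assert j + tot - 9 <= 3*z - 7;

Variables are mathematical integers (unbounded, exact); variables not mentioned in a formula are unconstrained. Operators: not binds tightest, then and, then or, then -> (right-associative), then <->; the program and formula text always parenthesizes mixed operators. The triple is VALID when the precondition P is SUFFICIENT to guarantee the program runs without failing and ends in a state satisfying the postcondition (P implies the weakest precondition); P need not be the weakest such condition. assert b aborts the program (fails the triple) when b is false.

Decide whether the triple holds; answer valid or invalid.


Working backward. After the program, the postcondition tot - 5 <= 2*tot - tot + 8 must hold; in canonical form it is true.
Before assert j + tot - 9 <= 3*z - 7: j + tot <= 3*z + 2
Before z := j + z - 8: tot <= 2*j + 3*z - 22
Before z := 2*z - 3: tot <= 2*j + 6*z - 31
Before j := j: tot <= 2*j + 6*z - 31
The weakest precondition is tot <= 2*j + 6*z - 31.
Check whether 2*j + 6*z >= 30 and tot = -1 implies it.
Every state satisfying the precondition satisfies the weakest precondition: the implication holds.
Answer: valid


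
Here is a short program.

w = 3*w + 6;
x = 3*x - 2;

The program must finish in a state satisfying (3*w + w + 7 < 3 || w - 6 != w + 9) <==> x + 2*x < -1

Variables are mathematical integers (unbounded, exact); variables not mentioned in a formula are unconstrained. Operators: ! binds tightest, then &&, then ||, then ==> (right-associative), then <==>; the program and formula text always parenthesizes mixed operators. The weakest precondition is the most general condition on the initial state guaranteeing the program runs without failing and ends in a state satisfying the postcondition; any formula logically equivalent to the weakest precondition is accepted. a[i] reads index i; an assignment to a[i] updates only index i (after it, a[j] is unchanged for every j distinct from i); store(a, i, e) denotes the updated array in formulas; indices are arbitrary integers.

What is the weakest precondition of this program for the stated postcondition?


Working backward. After the program, the postcondition (3*w + w + 7 < 3 || w - 6 != w + 9) <==> x + 2*x < -1 must hold; in canonical form it is 3*x < -1.
Before x := 3*x - 2: 9*x < 5
Before w := 3*w + 6: 9*x < 5
Answer: WP = 9*x < 5


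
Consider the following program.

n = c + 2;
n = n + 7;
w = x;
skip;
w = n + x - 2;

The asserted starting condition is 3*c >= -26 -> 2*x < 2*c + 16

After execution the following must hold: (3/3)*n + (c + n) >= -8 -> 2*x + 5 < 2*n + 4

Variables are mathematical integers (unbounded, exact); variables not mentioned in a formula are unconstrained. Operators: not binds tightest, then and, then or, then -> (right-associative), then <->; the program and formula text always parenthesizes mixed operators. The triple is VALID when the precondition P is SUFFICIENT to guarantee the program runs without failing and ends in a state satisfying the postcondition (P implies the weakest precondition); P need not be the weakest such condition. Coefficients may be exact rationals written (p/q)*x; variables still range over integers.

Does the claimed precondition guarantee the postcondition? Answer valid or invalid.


Working backward. After the program, the postcondition (3/3)*n + (c + n) >= -8 -> 2*x + 5 < 2*n + 4 must hold; in canonical form it is c + 2*n >= -8 -> 2*x < 2*n - 1.
Before w := n + x - 2: c + 2*n >= -8 -> 2*x < 2*n - 1
Before skip: c + 2*n >= -8 -> 2*x < 2*n - 1
Before w := x: c + 2*n >= -8 -> 2*x < 2*n - 1
Before n := n + 7: c + 2*n >= -22 -> 2*x < 2*n + 13
Before n := c + 2: 3*c >= -26 -> 2*x < 2*c + 17
The weakest precondition is 3*c >= -26 -> 2*x < 2*c + 17.
Check whether 3*c >= -26 -> 2*x < 2*c + 16 implies it.
Every state satisfying the precondition satisfies the weakest precondition: the implication holds.
Answer: valid


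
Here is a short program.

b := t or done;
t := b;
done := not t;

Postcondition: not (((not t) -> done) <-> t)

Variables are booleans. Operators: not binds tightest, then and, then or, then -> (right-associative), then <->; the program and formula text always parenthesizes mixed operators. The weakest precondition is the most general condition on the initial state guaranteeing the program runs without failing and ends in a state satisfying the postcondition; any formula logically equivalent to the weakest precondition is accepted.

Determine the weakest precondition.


Working backward. After the program, not (((not t) -> done) <-> t) must hold.
Before done := not t: not t
Before t := b: not b
Before b := t or done: not (t or done)
Answer: WP = not (t or done)


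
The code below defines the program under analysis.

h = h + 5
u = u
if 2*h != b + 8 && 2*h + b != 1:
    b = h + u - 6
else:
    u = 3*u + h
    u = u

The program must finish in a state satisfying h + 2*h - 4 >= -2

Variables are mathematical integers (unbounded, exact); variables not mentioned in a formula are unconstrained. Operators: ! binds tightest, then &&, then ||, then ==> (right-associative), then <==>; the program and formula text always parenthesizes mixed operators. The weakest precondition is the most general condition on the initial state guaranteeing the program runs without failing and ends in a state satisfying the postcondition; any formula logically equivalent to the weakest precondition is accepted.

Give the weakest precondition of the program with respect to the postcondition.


Working backward. After the program, the postcondition h + 2*h - 4 >= -2 must hold; in canonical form it is 3*h >= 2.
Then branch requires 3*h >= 2; else branch requires 3*h >= 2.
Before the if: ((2*h != b + 8 && b + 2*h != 1) ==> 3*h >= 2) && ((!(2*h != b + 8 && b + 2*h != 1)) ==> 3*h >= 2)
Before u := u: ((2*h != b + 8 && b + 2*h != 1) ==> 3*h >= 2) && ((!(2*h != b + 8 && b + 2*h != 1)) ==> 3*h >= 2)
Before h := h + 5: ((2*h != b - 2 && b + 2*h != -9) ==> 3*h >= -13) && ((!(2*h != b - 2 && b + 2*h != -9)) ==> 3*h >= -13)
Answer: WP = ((2*h != b - 2 && b + 2*h != -9) ==> 3*h >= -13) && ((!(2*h != b - 2 && b + 2*h != -9)) ==> 3*h >= -13)


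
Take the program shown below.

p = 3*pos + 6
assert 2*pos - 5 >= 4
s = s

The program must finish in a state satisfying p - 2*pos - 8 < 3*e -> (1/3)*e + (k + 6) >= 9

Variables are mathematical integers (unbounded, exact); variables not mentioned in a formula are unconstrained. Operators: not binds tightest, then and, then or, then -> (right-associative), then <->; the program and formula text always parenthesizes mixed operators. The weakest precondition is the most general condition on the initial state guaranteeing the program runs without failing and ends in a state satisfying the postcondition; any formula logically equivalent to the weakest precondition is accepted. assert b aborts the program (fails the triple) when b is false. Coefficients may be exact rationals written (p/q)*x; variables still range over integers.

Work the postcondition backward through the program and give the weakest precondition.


Working backward. After the program, the postcondition p - 2*pos - 8 < 3*e -> (1/3)*e + (k + 6) >= 9 must hold; in canonical form it is p < 3*e + 2*pos + 8 -> (1/3)*e + k >= 3.
Before s := s: p < 3*e + 2*pos + 8 -> (1/3)*e + k >= 3
Before assert 2*pos - 5 >= 4: 2*pos >= 9 and (p < 3*e + 2*pos + 8 -> (1/3)*e + k >= 3)
Before p := 3*pos + 6: 2*pos >= 9 and (pos < 3*e + 2 -> (1/3)*e + k >= 3)
Answer: WP = 2*pos >= 9 and (pos < 3*e + 2 -> (1/3)*e + k >= 3)


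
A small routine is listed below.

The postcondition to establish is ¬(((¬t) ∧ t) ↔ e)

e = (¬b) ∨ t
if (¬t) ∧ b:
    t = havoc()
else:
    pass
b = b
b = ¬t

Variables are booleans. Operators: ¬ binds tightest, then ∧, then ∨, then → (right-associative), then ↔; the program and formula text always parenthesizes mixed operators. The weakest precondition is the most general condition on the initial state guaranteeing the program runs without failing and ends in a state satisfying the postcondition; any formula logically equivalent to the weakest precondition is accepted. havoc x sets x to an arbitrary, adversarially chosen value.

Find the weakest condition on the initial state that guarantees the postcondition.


Working backward. After the program, the postcondition ¬(((¬t) ∧ t) ↔ e) must hold; in canonical form it is e.
Before b := ¬t: e
Before b := b: e
Then branch requires e; else branch requires e.
Before the if: (((¬t) ∧ b) → e) ∧ ((¬((¬t) ∧ b)) → e)
Before e := (¬b) ∨ t: (((¬t) ∧ b) → ((¬b) ∨ t)) ∧ ((¬((¬t) ∧ b)) → ((¬b) ∨ t))
Answer: WP = (((¬t) ∧ b) → ((¬b) ∨ t)) ∧ ((¬((¬t) ∧ b)) → ((¬b) ∨ t))


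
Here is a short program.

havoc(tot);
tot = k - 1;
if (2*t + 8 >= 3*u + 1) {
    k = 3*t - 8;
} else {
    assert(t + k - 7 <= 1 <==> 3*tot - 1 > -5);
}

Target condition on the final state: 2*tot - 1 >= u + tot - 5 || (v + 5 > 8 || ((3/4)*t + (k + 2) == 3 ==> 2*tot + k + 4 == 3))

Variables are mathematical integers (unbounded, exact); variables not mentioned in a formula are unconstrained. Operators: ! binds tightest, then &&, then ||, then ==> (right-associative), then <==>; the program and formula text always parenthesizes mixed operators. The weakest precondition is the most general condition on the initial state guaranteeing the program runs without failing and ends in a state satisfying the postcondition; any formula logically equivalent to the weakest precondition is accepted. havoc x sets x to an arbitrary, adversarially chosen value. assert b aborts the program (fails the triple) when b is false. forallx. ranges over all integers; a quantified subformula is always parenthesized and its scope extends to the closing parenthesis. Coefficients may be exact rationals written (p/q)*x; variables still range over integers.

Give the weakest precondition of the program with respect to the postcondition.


Working backward. After the program, the postcondition 2*tot - 1 >= u + tot - 5 || (v + 5 > 8 || ((3/4)*t + (k + 2) == 3 ==> 2*tot + k + 4 == 3)) must hold; in canonical form it is tot >= u - 4 || v > 3 || (k + (3/4)*t == 1 ==> k + 2*tot == -1).
Then branch requires tot >= u - 4 || v > 3 || ((15/4)*t == 9 ==> 3*t + 2*tot == 7); else branch requires (k + t <= 8 <==> 3*tot > -4) && (tot >= u - 4 || v > 3 || (k + (3/4)*t == 1 ==> k + 2*tot == -1)).
Before the if: (2*t >= 3*u - 7 ==> (tot >= u - 4 || v > 3 || ((15/4)*t == 9 ==> 3*t + 2*tot == 7))) && ((!(2*t >= 3*u - 7)) ==> ((k + t <= 8 <==> 3*tot > -4) && (tot >= u - 4 || v > 3 || (k + (3/4)*t == 1 ==> k + 2*tot == -1))))
Before tot := k - 1: (2*t >= 3*u - 7 ==> (k >= u - 3 || v > 3 || ((15/4)*t == 9 ==> 2*k + 3*t == 9))) && ((!(2*t >= 3*u - 7)) ==> ((k + t <= 8 <==> 3*k > -1) && (k >= u - 3 || v > 3 || (k + (3/4)*t == 1 ==> 3*k == 1))))
Before havoc tot: (2*t >= 3*u - 7 ==> (k >= u - 3 || v > 3 || ((15/4)*t == 9 ==> 2*k + 3*t == 9))) && ((!(2*t >= 3*u - 7)) ==> ((k + t <= 8 <==> 3*k > -1) && (k >= u - 3 || v > 3 || (k + (3/4)*t == 1 ==> 3*k == 1))))
Answer: WP = (2*t >= 3*u - 7 ==> (k >= u - 3 || v > 3 || ((15/4)*t == 9 ==> 2*k + 3*t == 9))) && ((!(2*t >= 3*u - 7)) ==> ((k + t <= 8 <==> 3*k > -1) && (k >= u - 3 || v > 3 || (k + (3/4)*t == 1 ==> 3*k == 1))))


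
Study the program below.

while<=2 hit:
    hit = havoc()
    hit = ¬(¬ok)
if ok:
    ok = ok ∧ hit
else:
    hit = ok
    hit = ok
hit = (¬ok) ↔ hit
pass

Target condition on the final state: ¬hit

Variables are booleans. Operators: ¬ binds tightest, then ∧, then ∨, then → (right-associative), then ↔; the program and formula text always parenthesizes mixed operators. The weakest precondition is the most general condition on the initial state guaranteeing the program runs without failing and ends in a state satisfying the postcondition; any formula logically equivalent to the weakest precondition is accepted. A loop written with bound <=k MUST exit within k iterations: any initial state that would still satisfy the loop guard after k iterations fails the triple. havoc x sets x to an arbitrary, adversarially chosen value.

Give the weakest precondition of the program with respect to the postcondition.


Working backward. After the program, ¬hit must hold.
Before skip: ¬hit
Before hit := (¬ok) ↔ hit: ¬((¬ok) ↔ hit)
Then branch requires ¬((¬(ok ∧ hit)) ↔ hit); else branch requires ¬((¬ok) ↔ ok).
Before the if: (ok → (¬((¬(ok ∧ hit)) ↔ hit))) ∧ ((¬ok) → (¬((¬ok) ↔ ok)))
Before the loop (bound <=2), unroll the exhaustion recursion (WP_0 = exit-now case; WP_j = one more guarded iteration, up to j = 2):
  WP_0: (¬hit) ∧ (ok → (¬((¬(ok ∧ hit)) ↔ hit))) ∧ ((¬ok) → (¬((¬ok) ↔ ok)))
  WP_1: (hit → ((¬ok) ∧ (ok → (¬((¬ok) ↔ ok))) ∧ ((¬ok) → (¬((¬ok) ↔ ok))))) ∧ ((¬hit) → ((ok → (¬((¬(ok ∧ hit)) ↔ hit))) ∧ ((¬ok) → (¬((¬ok) ↔ ok)))))
  WP_2: (hit → ((ok → ((¬ok) ∧ (ok → (¬((¬ok) ↔ ok))) ∧ ((¬ok) → (¬((¬ok) ↔ ok))))) ∧ ((¬ok) → ((ok → (¬((¬ok) ↔ ok))) ∧ ((¬ok) → (¬((¬ok) ↔ ok))))))) ∧ ((¬hit) → ((ok → (¬((¬(ok ∧ hit)) ↔ hit))) ∧ ((¬ok) → (¬((¬ok) ↔ ok)))))
So before the loop: (hit → ((ok → ((¬ok) ∧ (ok → (¬((¬ok) ↔ ok))) ∧ ((¬ok) → (¬((¬ok) ↔ ok))))) ∧ ((¬ok) → ((ok → (¬((¬ok) ↔ ok))) ∧ ((¬ok) → (¬((¬ok) ↔ ok))))))) ∧ ((¬hit) → ((ok → (¬((¬(ok ∧ hit)) ↔ hit))) ∧ ((¬ok) → (¬((¬ok) ↔ ok)))))
Answer: WP = (hit → ((ok → ((¬ok) ∧ (ok → (¬((¬ok) ↔ ok))) ∧ ((¬ok) → (¬((¬ok) ↔ ok))))) ∧ ((¬ok) → ((ok → (¬((¬ok) ↔ ok))) ∧ ((¬ok) → (¬((¬ok) ↔ ok))))))) ∧ ((¬hit) → ((ok → (¬((¬(ok ∧ hit)) ↔ hit))) ∧ ((¬ok) → (¬((¬ok) ↔ ok)))))


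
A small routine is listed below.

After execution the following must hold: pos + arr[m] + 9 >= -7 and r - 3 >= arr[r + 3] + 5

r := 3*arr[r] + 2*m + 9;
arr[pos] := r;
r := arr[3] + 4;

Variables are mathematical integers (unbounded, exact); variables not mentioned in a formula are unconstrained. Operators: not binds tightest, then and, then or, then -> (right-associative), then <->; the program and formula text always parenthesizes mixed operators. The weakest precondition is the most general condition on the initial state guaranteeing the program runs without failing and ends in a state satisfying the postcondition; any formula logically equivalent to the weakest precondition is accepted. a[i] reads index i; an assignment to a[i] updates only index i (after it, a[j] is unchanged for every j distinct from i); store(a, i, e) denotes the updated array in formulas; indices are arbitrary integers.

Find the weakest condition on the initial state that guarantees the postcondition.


Working backward. After the program, the postcondition pos + arr[m] + 9 >= -7 and r - 3 >= arr[r + 3] + 5 must hold; in canonical form it is arr[m] + pos >= -16 and r >= arr[r + 3] + 8.
Before r := arr[3] + 4: arr[m] + pos >= -16 and arr[3] >= arr[arr[3] + 7] + 4
Before arr[pos] := r: store(arr, pos, r)[m] + pos >= -16 and store(arr, pos, r)[3] >= store(arr, pos, r)[store(arr, pos, r)[3] + 7] + 4
Before r := 3*arr[r] + 2*m + 9: store(arr, pos, 3*arr[r] + 2*m + 9)[m] + pos >= -16 and store(arr, pos, 3*arr[r] + 2*m + 9)[3] >= store(arr, pos, 3*arr[r] + 2*m + 9)[store(arr, pos, 3*arr[r] + 2*m + 9)[3] + 7] + 4
Answer: WP = store(arr, pos, 3*arr[r] + 2*m + 9)[m] + pos >= -16 and store(arr, pos, 3*arr[r] + 2*m + 9)[3] >= store(arr, pos, 3*arr[r] + 2*m + 9)[store(arr, pos, 3*arr[r] + 2*m + 9)[3] + 7] + 4


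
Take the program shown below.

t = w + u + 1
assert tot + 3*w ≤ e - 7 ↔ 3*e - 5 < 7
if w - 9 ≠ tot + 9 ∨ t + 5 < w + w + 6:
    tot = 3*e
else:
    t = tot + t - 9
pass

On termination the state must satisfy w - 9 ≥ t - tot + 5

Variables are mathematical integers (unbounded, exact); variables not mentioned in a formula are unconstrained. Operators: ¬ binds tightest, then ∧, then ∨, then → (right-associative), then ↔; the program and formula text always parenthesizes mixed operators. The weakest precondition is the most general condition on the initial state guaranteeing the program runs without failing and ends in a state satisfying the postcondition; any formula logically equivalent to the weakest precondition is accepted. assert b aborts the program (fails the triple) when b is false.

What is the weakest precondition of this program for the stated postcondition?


Working backward. After the program, the postcondition w - 9 ≥ t - tot + 5 must hold; in canonical form it is tot + w ≥ t + 14.
Before skip: tot + w ≥ t + 14
Then branch requires 3*e + w ≥ t + 14; else branch requires w ≥ t + 5.
Before the if: ((w ≠ tot + 18 ∨ t < 2*w + 1) → 3*e + w ≥ t + 14) ∧ ((¬(w ≠ tot + 18 ∨ t < 2*w + 1)) → w ≥ t + 5)
Before assert tot + 3*w ≤ e - 7 ↔ 3*e - 5 < 7: (tot + 3*w ≤ e - 7 ↔ 3*e < 12) ∧ ((w ≠ tot + 18 ∨ t < 2*w + 1) → 3*e + w ≥ t + 14) ∧ ((¬(w ≠ tot + 18 ∨ t < 2*w + 1)) → w ≥ t + 5)
Before t := w + u + 1: (tot + 3*w ≤ e - 7 ↔ 3*e < 12) ∧ ((w ≠ tot + 18 ∨ u < w) → 3*e ≥ u + 15) ∧ ((¬(w ≠ tot + 18 ∨ u < w)) → u ≤ -6)
Answer: WP = (tot + 3*w ≤ e - 7 ↔ 3*e < 12) ∧ ((w ≠ tot + 18 ∨ u < w) → 3*e ≥ u + 15) ∧ ((¬(w ≠ tot + 18 ∨ u < w)) → u ≤ -6)


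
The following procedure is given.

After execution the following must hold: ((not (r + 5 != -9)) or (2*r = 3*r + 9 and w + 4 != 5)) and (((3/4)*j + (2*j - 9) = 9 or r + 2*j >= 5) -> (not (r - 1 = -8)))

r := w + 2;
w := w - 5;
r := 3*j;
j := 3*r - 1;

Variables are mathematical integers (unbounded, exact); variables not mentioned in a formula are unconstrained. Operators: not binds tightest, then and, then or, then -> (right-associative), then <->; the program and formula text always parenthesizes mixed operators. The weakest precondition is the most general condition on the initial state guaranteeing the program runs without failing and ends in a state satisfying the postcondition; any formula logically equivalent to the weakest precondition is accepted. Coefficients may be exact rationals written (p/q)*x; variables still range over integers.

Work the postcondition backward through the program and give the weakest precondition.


Working backward. After the program, the postcondition ((not (r + 5 != -9)) or (2*r = 3*r + 9 and w + 4 != 5)) and (((3/4)*j + (2*j - 9) = 9 or r + 2*j >= 5) -> (not (r - 1 = -8))) must hold; in canonical form it is ((not (r != -14)) or (r = -9 and w != 1)) and (((11/4)*j = 18 or 2*j + r >= 5) -> (not (r = -7))).
Before j := 3*r - 1: ((not (r != -14)) or (r = -9 and w != 1)) and (((33/4)*r = 83/4 or 7*r >= 7) -> (not (r = -7)))
Before r := 3*j: ((not (3*j != -14)) or (3*j = -9 and w != 1)) and (((99/4)*j = 83/4 or 21*j >= 7) -> (not (3*j = -7)))
Before w := w - 5: ((not (3*j != -14)) or (3*j = -9 and w != 6)) and (((99/4)*j = 83/4 or 21*j >= 7) -> (not (3*j = -7)))
Before r := w + 2: ((not (3*j != -14)) or (3*j = -9 and w != 6)) and (((99/4)*j = 83/4 or 21*j >= 7) -> (not (3*j = -7)))
Answer: WP = ((not (3*j != -14)) or (3*j = -9 and w != 6)) and (((99/4)*j = 83/4 or 21*j >= 7) -> (not (3*j = -7)))


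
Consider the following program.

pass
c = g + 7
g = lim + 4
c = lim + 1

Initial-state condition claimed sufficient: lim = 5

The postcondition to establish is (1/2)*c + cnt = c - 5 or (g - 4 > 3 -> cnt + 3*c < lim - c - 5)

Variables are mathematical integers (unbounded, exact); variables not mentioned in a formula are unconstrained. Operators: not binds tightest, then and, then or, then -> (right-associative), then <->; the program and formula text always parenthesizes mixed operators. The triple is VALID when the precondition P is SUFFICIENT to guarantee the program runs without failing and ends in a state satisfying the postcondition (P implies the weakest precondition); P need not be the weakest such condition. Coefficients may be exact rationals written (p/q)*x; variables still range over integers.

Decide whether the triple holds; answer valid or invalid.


Working backward. After the program, the postcondition (1/2)*c + cnt = c - 5 or (g - 4 > 3 -> cnt + 3*c < lim - c - 5) must hold; in canonical form it is cnt = (1/2)*c - 5 or (g > 7 -> 4*c + cnt < lim - 5).
Before c := lim + 1: cnt = (1/2)*lim - 9/2 or (g > 7 -> cnt + 3*lim < -9)
Before g := lim + 4: cnt = (1/2)*lim - 9/2 or (lim > 3 -> cnt + 3*lim < -9)
Before c := g + 7: cnt = (1/2)*lim - 9/2 or (lim > 3 -> cnt + 3*lim < -9)
Before skip: cnt = (1/2)*lim - 9/2 or (lim > 3 -> cnt + 3*lim < -9)
The weakest precondition is cnt = (1/2)*lim - 9/2 or (lim > 3 -> cnt + 3*lim < -9).
Check whether lim = 5 implies it.
Countermodel: at the initial state cnt = -3, lim = 5, the precondition holds but the weakest precondition fails.
Answer: invalid
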